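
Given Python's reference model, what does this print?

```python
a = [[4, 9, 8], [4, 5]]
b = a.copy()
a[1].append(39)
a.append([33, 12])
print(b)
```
[[4, 9, 8], [4, 5, 39]]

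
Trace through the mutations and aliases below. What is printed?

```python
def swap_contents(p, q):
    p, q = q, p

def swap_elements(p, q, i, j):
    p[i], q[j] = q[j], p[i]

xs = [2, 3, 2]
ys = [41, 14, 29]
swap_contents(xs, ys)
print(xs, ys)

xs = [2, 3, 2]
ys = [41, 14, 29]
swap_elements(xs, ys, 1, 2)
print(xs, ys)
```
[2, 3, 2] [41, 14, 29]
[2, 29, 2] [41, 14, 3]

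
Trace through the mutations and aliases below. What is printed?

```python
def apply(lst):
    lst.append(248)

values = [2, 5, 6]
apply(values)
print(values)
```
[2, 5, 6, 248]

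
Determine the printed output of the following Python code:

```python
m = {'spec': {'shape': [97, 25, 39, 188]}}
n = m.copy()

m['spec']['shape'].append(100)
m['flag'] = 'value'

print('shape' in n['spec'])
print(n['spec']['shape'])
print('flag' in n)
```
True
[97, 25, 39, 188, 100]
False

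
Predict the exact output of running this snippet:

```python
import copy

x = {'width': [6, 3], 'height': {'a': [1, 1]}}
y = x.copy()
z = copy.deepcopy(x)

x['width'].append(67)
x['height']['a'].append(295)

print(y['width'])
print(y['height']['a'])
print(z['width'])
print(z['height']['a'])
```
[6, 3, 67]
[1, 1, 295]
[6, 3]
[1, 1]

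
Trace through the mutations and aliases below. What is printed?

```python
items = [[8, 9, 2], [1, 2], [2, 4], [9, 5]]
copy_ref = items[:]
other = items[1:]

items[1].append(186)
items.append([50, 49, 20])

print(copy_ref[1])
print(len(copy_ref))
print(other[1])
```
[1, 2, 186]
4
[2, 4]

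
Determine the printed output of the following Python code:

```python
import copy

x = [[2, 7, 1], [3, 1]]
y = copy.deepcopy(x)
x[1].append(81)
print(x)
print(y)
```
[[2, 7, 1], [3, 1, 81]]
[[2, 7, 1], [3, 1]]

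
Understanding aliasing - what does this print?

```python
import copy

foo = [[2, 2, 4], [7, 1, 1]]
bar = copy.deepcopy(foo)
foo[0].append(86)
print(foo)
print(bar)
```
[[2, 2, 4, 86], [7, 1, 1]]
[[2, 2, 4], [7, 1, 1]]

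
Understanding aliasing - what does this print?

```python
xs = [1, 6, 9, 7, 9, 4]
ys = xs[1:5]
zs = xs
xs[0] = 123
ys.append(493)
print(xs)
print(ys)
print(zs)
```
[123, 6, 9, 7, 9, 4]
[6, 9, 7, 9, 493]
[123, 6, 9, 7, 9, 4]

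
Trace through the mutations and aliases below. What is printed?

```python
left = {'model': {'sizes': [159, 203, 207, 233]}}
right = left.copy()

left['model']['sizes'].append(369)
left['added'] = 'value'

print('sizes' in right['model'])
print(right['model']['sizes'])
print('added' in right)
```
True
[159, 203, 207, 233, 369]
False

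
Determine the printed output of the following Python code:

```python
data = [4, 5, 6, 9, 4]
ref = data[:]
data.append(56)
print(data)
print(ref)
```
[4, 5, 6, 9, 4, 56]
[4, 5, 6, 9, 4]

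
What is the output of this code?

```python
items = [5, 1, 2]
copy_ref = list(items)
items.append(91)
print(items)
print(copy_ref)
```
[5, 1, 2, 91]
[5, 1, 2]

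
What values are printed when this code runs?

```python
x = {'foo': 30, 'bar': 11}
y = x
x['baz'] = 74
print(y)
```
{'foo': 30, 'bar': 11, 'baz': 74}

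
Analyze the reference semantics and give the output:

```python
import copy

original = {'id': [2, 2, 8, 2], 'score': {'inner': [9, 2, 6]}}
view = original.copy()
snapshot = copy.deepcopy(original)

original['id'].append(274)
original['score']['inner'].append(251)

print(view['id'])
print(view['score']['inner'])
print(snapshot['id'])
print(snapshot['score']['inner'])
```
[2, 2, 8, 2, 274]
[9, 2, 6, 251]
[2, 2, 8, 2]
[9, 2, 6]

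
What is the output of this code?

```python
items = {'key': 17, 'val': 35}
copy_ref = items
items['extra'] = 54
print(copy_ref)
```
{'key': 17, 'val': 35, 'extra': 54}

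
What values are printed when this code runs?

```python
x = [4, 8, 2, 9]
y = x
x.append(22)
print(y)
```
[4, 8, 2, 9, 22]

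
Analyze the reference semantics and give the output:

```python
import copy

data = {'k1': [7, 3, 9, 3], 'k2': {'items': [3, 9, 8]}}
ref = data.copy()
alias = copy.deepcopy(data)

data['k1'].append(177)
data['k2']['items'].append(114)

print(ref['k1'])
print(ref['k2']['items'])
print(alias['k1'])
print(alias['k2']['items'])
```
[7, 3, 9, 3, 177]
[3, 9, 8, 114]
[7, 3, 9, 3]
[3, 9, 8]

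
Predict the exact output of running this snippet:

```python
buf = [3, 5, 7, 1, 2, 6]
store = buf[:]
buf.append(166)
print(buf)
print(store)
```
[3, 5, 7, 1, 2, 6, 166]
[3, 5, 7, 1, 2, 6]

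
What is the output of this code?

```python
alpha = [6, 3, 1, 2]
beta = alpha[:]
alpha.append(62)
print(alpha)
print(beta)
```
[6, 3, 1, 2, 62]
[6, 3, 1, 2]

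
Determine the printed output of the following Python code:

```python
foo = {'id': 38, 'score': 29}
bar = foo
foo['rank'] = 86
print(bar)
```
{'id': 38, 'score': 29, 'rank': 86}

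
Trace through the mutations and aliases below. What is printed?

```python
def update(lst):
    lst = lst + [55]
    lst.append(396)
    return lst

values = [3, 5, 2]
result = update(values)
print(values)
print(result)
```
[3, 5, 2]
[3, 5, 2, 55, 396]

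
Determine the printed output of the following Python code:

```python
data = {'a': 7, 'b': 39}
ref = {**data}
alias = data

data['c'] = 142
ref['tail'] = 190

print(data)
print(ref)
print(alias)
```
{'a': 7, 'b': 39, 'c': 142}
{'a': 7, 'b': 39, 'tail': 190}
{'a': 7, 'b': 39, 'c': 142}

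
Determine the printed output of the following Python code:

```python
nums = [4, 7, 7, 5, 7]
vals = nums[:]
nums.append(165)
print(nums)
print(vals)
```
[4, 7, 7, 5, 7, 165]
[4, 7, 7, 5, 7]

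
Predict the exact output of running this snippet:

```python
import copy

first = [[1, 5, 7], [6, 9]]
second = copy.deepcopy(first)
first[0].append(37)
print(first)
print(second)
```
[[1, 5, 7, 37], [6, 9]]
[[1, 5, 7], [6, 9]]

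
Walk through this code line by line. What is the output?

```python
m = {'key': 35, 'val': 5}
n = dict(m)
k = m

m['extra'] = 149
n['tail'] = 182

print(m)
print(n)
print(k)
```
{'key': 35, 'val': 5, 'extra': 149}
{'key': 35, 'val': 5, 'tail': 182}
{'key': 35, 'val': 5, 'extra': 149}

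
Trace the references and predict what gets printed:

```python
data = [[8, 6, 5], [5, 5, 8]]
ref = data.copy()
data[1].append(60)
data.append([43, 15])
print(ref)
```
[[8, 6, 5], [5, 5, 8, 60]]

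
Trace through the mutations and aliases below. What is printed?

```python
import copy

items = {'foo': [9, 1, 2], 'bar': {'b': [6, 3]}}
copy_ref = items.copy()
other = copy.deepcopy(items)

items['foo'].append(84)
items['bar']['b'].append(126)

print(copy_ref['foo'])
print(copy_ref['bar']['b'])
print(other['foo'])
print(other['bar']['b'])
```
[9, 1, 2, 84]
[6, 3, 126]
[9, 1, 2]
[6, 3]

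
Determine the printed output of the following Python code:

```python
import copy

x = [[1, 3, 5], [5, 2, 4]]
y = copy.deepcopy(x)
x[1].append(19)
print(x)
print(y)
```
[[1, 3, 5], [5, 2, 4, 19]]
[[1, 3, 5], [5, 2, 4]]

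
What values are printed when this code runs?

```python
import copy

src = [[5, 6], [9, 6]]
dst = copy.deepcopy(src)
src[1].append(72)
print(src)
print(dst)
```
[[5, 6], [9, 6, 72]]
[[5, 6], [9, 6]]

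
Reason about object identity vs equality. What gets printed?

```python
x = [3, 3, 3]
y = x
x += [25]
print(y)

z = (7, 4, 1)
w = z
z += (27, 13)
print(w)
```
[3, 3, 3, 25]
(7, 4, 1)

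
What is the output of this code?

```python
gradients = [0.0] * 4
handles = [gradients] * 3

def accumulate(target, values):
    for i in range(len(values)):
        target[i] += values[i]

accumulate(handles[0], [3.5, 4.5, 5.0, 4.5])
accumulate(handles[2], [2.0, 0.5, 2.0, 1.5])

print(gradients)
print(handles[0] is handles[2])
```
[5.5, 5.0, 7.0, 6.0]
True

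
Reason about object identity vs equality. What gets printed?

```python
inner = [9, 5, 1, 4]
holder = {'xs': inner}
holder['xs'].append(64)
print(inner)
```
[9, 5, 1, 4, 64]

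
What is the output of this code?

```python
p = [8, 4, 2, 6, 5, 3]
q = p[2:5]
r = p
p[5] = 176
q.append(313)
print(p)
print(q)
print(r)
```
[8, 4, 2, 6, 5, 176]
[2, 6, 5, 313]
[8, 4, 2, 6, 5, 176]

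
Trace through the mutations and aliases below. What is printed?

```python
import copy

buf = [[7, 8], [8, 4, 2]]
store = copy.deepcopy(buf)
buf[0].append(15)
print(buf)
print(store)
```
[[7, 8, 15], [8, 4, 2]]
[[7, 8], [8, 4, 2]]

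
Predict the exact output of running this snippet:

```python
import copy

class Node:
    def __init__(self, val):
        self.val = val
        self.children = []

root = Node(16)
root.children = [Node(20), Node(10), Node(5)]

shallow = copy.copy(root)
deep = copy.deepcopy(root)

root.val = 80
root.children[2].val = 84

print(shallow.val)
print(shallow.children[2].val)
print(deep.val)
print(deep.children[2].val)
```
16
84
16
5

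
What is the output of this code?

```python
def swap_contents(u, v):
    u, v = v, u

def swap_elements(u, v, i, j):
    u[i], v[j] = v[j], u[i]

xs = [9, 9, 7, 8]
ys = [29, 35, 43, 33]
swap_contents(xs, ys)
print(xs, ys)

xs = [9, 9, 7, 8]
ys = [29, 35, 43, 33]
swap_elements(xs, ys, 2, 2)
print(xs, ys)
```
[9, 9, 7, 8] [29, 35, 43, 33]
[9, 9, 43, 8] [29, 35, 7, 33]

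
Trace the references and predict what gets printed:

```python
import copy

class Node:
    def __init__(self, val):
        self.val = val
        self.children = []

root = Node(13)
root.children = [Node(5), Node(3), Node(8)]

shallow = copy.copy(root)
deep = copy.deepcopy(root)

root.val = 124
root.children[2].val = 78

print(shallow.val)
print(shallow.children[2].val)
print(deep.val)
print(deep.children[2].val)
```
13
78
13
8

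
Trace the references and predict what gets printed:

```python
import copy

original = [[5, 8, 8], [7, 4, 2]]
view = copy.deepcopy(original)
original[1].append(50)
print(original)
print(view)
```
[[5, 8, 8], [7, 4, 2, 50]]
[[5, 8, 8], [7, 4, 2]]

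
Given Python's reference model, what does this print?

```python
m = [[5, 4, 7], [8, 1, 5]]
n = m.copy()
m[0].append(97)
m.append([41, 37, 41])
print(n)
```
[[5, 4, 7, 97], [8, 1, 5]]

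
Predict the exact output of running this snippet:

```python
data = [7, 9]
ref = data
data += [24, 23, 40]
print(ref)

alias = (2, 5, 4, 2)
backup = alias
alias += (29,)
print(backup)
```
[7, 9, 24, 23, 40]
(2, 5, 4, 2)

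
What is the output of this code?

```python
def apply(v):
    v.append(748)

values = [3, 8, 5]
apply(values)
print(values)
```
[3, 8, 5, 748]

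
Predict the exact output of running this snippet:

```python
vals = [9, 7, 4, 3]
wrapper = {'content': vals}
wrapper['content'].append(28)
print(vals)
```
[9, 7, 4, 3, 28]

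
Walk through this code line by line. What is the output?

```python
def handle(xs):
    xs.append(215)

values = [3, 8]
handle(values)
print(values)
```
[3, 8, 215]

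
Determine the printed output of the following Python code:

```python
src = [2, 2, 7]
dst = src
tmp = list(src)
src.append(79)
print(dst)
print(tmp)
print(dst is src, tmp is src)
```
[2, 2, 7, 79]
[2, 2, 7]
True False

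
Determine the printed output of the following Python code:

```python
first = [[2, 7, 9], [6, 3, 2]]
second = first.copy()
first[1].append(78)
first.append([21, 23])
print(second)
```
[[2, 7, 9], [6, 3, 2, 78]]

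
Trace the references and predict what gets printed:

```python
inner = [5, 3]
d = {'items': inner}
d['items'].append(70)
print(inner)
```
[5, 3, 70]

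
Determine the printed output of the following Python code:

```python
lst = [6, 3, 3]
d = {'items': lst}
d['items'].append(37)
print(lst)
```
[6, 3, 3, 37]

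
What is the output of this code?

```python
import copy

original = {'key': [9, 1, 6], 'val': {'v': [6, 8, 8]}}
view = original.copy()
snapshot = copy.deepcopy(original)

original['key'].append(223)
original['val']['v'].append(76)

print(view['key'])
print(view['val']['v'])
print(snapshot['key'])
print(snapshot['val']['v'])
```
[9, 1, 6, 223]
[6, 8, 8, 76]
[9, 1, 6]
[6, 8, 8]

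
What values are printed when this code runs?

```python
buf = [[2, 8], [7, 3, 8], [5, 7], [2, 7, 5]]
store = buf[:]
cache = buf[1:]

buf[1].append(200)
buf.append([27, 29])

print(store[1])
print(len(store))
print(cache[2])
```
[7, 3, 8, 200]
4
[2, 7, 5]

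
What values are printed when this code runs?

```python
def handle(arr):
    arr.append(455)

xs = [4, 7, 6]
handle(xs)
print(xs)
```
[4, 7, 6, 455]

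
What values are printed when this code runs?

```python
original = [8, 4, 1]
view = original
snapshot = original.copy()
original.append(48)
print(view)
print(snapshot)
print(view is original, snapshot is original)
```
[8, 4, 1, 48]
[8, 4, 1]
True False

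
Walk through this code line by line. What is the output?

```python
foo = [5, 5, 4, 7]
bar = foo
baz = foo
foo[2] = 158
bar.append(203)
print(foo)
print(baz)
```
[5, 5, 158, 7, 203]
[5, 5, 158, 7, 203]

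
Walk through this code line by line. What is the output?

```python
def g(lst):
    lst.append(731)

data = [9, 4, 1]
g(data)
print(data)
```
[9, 4, 1, 731]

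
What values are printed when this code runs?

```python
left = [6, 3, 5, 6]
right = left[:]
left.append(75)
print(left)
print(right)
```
[6, 3, 5, 6, 75]
[6, 3, 5, 6]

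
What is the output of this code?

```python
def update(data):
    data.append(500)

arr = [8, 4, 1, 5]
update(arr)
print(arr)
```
[8, 4, 1, 5, 500]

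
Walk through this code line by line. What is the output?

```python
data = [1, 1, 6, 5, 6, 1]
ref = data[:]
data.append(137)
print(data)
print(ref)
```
[1, 1, 6, 5, 6, 1, 137]
[1, 1, 6, 5, 6, 1]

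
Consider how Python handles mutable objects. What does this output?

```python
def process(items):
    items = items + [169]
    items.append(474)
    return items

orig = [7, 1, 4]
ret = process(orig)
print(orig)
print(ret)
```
[7, 1, 4]
[7, 1, 4, 169, 474]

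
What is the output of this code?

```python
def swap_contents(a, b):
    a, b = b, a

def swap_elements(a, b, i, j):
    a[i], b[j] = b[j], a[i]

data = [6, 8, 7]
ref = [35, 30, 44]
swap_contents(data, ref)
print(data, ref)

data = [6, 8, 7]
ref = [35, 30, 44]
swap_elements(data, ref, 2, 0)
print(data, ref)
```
[6, 8, 7] [35, 30, 44]
[6, 8, 35] [7, 30, 44]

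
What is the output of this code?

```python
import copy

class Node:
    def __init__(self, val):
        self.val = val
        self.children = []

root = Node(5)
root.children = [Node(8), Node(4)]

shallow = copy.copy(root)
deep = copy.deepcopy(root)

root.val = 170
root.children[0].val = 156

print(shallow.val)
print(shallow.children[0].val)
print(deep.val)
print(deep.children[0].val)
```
5
156
5
8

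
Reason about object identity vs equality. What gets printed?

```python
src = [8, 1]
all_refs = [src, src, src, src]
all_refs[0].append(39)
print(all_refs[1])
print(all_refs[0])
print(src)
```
[8, 1, 39]
[8, 1, 39]
[8, 1, 39]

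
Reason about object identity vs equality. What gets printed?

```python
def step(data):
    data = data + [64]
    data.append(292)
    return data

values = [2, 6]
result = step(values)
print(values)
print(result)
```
[2, 6]
[2, 6, 64, 292]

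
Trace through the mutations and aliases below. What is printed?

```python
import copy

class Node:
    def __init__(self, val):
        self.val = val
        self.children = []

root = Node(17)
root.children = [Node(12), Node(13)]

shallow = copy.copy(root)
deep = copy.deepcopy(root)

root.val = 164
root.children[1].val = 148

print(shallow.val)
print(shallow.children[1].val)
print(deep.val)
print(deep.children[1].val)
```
17
148
17
13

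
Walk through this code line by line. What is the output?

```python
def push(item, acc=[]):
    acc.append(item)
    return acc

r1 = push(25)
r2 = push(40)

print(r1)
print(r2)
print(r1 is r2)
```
[25, 40]
[25, 40]
True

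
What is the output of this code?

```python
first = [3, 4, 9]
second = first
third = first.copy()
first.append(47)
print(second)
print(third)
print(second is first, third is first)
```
[3, 4, 9, 47]
[3, 4, 9]
True False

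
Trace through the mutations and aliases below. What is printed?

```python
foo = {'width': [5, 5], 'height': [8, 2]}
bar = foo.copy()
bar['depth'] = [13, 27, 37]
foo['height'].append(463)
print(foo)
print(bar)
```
{'width': [5, 5], 'height': [8, 2, 463]}
{'width': [5, 5], 'height': [8, 2, 463], 'depth': [13, 27, 37]}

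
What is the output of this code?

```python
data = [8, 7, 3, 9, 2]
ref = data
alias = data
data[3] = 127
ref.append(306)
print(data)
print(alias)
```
[8, 7, 3, 127, 2, 306]
[8, 7, 3, 127, 2, 306]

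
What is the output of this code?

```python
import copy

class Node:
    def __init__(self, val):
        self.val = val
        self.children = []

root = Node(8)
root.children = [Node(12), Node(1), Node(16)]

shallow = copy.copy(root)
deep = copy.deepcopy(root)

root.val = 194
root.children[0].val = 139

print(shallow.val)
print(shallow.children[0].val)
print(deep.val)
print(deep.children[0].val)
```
8
139
8
12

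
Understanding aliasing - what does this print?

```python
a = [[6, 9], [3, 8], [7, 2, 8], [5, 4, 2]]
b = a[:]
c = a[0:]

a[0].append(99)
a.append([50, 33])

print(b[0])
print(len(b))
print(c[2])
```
[6, 9, 99]
4
[7, 2, 8]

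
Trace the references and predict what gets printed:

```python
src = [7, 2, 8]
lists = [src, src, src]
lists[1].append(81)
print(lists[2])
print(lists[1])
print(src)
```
[7, 2, 8, 81]
[7, 2, 8, 81]
[7, 2, 8, 81]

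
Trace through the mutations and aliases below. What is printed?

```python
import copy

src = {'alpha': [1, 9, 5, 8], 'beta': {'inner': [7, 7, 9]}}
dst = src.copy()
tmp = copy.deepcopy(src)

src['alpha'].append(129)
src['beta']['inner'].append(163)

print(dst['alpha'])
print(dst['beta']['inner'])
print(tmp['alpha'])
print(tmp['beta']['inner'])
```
[1, 9, 5, 8, 129]
[7, 7, 9, 163]
[1, 9, 5, 8]
[7, 7, 9]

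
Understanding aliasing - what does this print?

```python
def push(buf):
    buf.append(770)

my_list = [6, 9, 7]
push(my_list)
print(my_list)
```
[6, 9, 7, 770]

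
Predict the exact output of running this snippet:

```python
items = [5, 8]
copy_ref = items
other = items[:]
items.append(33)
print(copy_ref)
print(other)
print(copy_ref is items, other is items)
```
[5, 8, 33]
[5, 8]
True False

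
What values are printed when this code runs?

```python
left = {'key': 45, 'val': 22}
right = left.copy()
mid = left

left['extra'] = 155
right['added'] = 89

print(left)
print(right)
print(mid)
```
{'key': 45, 'val': 22, 'extra': 155}
{'key': 45, 'val': 22, 'added': 89}
{'key': 45, 'val': 22, 'extra': 155}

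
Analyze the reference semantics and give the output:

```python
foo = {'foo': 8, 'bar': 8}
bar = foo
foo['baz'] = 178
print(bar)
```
{'foo': 8, 'bar': 8, 'baz': 178}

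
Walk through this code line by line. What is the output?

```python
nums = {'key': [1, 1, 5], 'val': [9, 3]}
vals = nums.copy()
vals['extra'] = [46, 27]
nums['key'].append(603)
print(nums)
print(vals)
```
{'key': [1, 1, 5, 603], 'val': [9, 3]}
{'key': [1, 1, 5, 603], 'val': [9, 3], 'extra': [46, 27]}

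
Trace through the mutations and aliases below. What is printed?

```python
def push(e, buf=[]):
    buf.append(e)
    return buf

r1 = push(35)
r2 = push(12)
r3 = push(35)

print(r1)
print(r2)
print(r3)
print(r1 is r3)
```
[35, 12, 35]
[35, 12, 35]
[35, 12, 35]
True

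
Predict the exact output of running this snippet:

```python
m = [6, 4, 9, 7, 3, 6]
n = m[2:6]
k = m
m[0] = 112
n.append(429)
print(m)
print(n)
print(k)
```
[112, 4, 9, 7, 3, 6]
[9, 7, 3, 6, 429]
[112, 4, 9, 7, 3, 6]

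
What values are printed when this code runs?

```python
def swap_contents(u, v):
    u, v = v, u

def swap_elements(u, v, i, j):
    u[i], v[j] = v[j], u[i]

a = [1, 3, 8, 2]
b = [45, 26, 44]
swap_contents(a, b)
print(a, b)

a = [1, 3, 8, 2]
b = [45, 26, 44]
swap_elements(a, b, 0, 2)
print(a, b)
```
[1, 3, 8, 2] [45, 26, 44]
[44, 3, 8, 2] [45, 26, 1]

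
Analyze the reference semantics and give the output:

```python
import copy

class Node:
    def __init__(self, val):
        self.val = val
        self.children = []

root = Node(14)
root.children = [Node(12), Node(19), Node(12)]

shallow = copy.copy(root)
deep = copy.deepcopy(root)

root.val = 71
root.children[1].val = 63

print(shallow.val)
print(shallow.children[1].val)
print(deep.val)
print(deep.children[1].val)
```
14
63
14
19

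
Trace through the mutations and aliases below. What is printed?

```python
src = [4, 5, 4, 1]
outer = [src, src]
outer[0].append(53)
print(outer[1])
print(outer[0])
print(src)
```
[4, 5, 4, 1, 53]
[4, 5, 4, 1, 53]
[4, 5, 4, 1, 53]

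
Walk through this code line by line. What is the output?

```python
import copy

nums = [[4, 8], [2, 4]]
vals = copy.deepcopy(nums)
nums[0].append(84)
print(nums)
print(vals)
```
[[4, 8, 84], [2, 4]]
[[4, 8], [2, 4]]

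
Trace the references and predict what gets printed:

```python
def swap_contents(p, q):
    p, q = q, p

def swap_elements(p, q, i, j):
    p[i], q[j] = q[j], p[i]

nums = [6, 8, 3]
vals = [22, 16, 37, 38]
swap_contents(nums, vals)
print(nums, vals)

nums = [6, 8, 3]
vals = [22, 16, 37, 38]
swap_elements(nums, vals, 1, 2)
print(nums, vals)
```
[6, 8, 3] [22, 16, 37, 38]
[6, 37, 3] [22, 16, 8, 38]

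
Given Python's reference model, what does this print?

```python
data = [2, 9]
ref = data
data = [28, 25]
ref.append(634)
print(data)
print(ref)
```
[28, 25]
[2, 9, 634]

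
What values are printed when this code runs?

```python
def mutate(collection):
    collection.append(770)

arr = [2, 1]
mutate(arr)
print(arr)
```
[2, 1, 770]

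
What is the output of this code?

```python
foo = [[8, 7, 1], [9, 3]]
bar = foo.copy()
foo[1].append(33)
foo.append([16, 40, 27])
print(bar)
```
[[8, 7, 1], [9, 3, 33]]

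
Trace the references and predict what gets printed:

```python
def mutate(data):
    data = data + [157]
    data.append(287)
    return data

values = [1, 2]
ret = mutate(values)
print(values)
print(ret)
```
[1, 2]
[1, 2, 157, 287]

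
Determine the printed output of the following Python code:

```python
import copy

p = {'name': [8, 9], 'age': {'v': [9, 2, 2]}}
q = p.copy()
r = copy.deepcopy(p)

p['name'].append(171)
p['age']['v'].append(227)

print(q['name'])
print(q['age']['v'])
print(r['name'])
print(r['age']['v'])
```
[8, 9, 171]
[9, 2, 2, 227]
[8, 9]
[9, 2, 2]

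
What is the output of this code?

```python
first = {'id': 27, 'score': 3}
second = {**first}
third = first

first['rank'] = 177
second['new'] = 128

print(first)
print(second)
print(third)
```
{'id': 27, 'score': 3, 'rank': 177}
{'id': 27, 'score': 3, 'new': 128}
{'id': 27, 'score': 3, 'rank': 177}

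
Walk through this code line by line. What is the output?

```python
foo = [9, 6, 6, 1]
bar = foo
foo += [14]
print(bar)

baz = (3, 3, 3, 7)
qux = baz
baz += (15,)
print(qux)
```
[9, 6, 6, 1, 14]
(3, 3, 3, 7)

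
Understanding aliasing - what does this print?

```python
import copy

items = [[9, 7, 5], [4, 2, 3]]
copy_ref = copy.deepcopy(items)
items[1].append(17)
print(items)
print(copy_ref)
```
[[9, 7, 5], [4, 2, 3, 17]]
[[9, 7, 5], [4, 2, 3]]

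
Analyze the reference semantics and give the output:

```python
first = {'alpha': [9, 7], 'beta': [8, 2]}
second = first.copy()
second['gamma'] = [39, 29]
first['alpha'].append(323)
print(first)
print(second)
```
{'alpha': [9, 7, 323], 'beta': [8, 2]}
{'alpha': [9, 7, 323], 'beta': [8, 2], 'gamma': [39, 29]}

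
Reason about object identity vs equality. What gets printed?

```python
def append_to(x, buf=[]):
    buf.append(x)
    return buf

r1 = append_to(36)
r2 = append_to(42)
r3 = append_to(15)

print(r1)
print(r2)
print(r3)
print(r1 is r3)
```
[36, 42, 15]
[36, 42, 15]
[36, 42, 15]
True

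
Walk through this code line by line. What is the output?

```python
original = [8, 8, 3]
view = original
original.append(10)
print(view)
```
[8, 8, 3, 10]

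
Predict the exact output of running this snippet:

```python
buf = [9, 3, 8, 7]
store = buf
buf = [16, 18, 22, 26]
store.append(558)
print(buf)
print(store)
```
[16, 18, 22, 26]
[9, 3, 8, 7, 558]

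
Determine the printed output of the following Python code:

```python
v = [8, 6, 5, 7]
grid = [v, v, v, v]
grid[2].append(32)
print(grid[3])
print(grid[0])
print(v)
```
[8, 6, 5, 7, 32]
[8, 6, 5, 7, 32]
[8, 6, 5, 7, 32]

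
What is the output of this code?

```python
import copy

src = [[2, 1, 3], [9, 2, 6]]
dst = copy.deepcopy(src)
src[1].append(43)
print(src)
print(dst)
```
[[2, 1, 3], [9, 2, 6, 43]]
[[2, 1, 3], [9, 2, 6]]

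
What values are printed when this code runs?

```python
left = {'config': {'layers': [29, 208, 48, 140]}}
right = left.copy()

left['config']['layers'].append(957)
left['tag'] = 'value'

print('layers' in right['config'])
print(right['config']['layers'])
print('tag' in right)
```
True
[29, 208, 48, 140, 957]
False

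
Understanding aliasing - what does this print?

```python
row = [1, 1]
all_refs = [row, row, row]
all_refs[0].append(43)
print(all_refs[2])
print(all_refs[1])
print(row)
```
[1, 1, 43]
[1, 1, 43]
[1, 1, 43]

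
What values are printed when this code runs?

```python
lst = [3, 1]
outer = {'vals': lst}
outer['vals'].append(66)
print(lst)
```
[3, 1, 66]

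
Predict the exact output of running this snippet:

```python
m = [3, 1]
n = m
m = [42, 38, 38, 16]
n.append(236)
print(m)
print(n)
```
[42, 38, 38, 16]
[3, 1, 236]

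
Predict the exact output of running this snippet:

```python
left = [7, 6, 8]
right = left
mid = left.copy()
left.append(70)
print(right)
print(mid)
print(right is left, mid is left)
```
[7, 6, 8, 70]
[7, 6, 8]
True False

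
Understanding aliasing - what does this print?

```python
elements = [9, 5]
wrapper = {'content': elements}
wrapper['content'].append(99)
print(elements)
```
[9, 5, 99]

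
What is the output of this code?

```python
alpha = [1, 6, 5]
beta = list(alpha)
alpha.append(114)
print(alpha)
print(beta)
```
[1, 6, 5, 114]
[1, 6, 5]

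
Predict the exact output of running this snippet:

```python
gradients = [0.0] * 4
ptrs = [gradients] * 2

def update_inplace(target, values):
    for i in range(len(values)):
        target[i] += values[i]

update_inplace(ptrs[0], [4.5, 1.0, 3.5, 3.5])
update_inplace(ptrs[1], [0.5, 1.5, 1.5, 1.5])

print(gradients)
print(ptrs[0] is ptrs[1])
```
[5.0, 2.5, 5.0, 5.0]
True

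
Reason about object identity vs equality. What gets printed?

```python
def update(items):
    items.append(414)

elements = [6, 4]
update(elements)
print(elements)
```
[6, 4, 414]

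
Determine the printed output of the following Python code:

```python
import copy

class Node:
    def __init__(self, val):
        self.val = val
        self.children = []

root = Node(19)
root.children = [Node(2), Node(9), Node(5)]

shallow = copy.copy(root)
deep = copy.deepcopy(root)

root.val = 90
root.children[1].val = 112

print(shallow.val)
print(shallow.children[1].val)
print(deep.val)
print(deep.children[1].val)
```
19
112
19
9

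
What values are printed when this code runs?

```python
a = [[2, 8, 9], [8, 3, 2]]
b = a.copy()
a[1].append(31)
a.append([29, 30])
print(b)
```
[[2, 8, 9], [8, 3, 2, 31]]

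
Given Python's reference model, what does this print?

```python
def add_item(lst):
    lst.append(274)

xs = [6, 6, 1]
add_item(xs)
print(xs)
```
[6, 6, 1, 274]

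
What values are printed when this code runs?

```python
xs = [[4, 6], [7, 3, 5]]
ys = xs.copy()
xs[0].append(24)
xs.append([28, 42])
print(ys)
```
[[4, 6, 24], [7, 3, 5]]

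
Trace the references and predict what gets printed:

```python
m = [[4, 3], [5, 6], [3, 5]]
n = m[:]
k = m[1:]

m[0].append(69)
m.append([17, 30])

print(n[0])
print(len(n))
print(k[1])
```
[4, 3, 69]
3
[3, 5]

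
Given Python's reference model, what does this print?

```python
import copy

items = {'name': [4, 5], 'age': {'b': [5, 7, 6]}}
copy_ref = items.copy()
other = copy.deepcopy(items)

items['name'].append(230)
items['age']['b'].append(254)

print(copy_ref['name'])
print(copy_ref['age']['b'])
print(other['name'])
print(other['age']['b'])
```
[4, 5, 230]
[5, 7, 6, 254]
[4, 5]
[5, 7, 6]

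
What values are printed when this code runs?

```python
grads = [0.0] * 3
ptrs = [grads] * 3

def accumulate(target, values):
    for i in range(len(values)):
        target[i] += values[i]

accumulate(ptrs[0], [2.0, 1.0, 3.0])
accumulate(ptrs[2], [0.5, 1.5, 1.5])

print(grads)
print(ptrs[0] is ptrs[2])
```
[2.5, 2.5, 4.5]
True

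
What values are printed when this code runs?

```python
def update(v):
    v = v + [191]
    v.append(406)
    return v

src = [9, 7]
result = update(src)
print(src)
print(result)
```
[9, 7]
[9, 7, 191, 406]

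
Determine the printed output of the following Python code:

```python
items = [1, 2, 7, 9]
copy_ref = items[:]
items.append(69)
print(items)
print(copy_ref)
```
[1, 2, 7, 9, 69]
[1, 2, 7, 9]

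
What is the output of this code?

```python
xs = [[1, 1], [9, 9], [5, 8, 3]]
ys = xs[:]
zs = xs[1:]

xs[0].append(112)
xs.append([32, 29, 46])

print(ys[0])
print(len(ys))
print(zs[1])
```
[1, 1, 112]
3
[5, 8, 3]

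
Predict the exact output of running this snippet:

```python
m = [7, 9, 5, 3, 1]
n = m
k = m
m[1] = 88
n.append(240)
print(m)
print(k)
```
[7, 88, 5, 3, 1, 240]
[7, 88, 5, 3, 1, 240]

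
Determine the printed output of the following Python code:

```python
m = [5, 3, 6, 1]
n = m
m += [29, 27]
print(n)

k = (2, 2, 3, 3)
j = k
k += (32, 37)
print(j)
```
[5, 3, 6, 1, 29, 27]
(2, 2, 3, 3)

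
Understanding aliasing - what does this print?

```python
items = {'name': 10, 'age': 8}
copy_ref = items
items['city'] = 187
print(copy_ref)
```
{'name': 10, 'age': 8, 'city': 187}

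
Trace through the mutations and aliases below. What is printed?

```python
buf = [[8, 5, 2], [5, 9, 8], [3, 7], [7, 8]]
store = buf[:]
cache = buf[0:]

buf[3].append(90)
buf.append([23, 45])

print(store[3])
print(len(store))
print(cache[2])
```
[7, 8, 90]
4
[3, 7]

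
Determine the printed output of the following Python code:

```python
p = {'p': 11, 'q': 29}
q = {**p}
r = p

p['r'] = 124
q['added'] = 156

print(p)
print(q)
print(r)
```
{'p': 11, 'q': 29, 'r': 124}
{'p': 11, 'q': 29, 'added': 156}
{'p': 11, 'q': 29, 'r': 124}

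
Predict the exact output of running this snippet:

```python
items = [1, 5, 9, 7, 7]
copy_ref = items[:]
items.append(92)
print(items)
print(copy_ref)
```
[1, 5, 9, 7, 7, 92]
[1, 5, 9, 7, 7]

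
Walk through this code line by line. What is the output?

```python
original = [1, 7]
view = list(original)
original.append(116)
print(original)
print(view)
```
[1, 7, 116]
[1, 7]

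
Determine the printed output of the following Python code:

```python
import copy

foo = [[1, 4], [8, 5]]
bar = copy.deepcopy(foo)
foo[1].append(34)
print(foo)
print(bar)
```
[[1, 4], [8, 5, 34]]
[[1, 4], [8, 5]]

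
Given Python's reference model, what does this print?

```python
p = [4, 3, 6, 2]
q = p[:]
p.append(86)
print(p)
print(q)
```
[4, 3, 6, 2, 86]
[4, 3, 6, 2]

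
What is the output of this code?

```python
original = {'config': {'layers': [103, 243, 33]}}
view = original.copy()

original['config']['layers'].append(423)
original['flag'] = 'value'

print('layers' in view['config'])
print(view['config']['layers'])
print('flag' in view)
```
True
[103, 243, 33, 423]
False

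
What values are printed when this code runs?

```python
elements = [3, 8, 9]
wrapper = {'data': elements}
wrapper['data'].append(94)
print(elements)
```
[3, 8, 9, 94]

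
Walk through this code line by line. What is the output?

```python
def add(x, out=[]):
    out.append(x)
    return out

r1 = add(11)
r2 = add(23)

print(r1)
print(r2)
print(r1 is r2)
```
[11, 23]
[11, 23]
True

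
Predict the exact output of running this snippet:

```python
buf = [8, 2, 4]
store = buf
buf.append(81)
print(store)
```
[8, 2, 4, 81]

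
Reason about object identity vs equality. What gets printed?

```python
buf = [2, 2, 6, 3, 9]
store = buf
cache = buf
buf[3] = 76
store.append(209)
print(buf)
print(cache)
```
[2, 2, 6, 76, 9, 209]
[2, 2, 6, 76, 9, 209]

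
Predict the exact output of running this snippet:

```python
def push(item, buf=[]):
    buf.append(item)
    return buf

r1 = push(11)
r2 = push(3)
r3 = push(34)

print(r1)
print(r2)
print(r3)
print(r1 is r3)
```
[11, 3, 34]
[11, 3, 34]
[11, 3, 34]
True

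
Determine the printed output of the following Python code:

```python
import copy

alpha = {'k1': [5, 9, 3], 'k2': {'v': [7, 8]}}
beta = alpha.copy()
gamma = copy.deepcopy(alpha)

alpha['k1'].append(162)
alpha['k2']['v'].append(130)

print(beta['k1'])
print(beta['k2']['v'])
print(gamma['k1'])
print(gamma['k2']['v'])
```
[5, 9, 3, 162]
[7, 8, 130]
[5, 9, 3]
[7, 8]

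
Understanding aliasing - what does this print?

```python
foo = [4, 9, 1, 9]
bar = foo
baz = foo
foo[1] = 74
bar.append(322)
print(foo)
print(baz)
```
[4, 74, 1, 9, 322]
[4, 74, 1, 9, 322]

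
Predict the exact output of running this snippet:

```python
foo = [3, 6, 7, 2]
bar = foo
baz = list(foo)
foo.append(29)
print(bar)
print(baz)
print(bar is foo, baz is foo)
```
[3, 6, 7, 2, 29]
[3, 6, 7, 2]
True False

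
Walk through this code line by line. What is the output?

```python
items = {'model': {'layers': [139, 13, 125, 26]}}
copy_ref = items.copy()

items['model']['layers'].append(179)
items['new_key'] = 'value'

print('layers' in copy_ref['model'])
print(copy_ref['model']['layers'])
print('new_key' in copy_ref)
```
True
[139, 13, 125, 26, 179]
False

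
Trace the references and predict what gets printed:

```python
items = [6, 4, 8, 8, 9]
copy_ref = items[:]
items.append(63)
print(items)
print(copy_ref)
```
[6, 4, 8, 8, 9, 63]
[6, 4, 8, 8, 9]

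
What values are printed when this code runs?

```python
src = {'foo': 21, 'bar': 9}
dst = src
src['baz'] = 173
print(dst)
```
{'foo': 21, 'bar': 9, 'baz': 173}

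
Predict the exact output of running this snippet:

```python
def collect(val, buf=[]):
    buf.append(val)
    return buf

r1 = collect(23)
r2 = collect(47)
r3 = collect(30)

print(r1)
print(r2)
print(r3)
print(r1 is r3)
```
[23, 47, 30]
[23, 47, 30]
[23, 47, 30]
True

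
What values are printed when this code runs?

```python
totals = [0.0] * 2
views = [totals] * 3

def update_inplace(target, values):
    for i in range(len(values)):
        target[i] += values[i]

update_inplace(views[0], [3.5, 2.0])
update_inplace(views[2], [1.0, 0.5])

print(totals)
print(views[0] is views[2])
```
[4.5, 2.5]
True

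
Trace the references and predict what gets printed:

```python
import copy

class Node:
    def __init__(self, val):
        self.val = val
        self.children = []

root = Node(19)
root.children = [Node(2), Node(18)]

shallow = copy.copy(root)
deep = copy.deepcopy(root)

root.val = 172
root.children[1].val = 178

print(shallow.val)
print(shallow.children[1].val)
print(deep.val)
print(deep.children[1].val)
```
19
178
19
18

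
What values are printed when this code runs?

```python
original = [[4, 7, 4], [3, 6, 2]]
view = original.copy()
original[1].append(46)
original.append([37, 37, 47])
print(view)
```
[[4, 7, 4], [3, 6, 2, 46]]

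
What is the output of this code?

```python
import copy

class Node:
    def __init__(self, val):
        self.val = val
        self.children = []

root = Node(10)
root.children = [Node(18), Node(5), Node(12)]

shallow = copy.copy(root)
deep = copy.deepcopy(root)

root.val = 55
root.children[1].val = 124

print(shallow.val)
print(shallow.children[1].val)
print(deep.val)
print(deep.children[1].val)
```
10
124
10
5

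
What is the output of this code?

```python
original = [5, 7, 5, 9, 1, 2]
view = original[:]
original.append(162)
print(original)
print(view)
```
[5, 7, 5, 9, 1, 2, 162]
[5, 7, 5, 9, 1, 2]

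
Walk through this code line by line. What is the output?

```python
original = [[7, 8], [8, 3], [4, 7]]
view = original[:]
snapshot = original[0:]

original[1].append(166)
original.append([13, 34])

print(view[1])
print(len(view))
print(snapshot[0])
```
[8, 3, 166]
3
[7, 8]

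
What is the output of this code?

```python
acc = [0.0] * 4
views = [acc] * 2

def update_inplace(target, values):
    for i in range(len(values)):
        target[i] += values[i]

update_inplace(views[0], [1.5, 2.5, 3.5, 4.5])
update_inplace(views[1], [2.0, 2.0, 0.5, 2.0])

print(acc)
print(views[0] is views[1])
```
[3.5, 4.5, 4.0, 6.5]
True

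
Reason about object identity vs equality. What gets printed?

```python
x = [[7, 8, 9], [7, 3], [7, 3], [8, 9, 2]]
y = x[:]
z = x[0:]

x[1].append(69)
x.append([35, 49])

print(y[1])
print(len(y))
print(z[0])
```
[7, 3, 69]
4
[7, 8, 9]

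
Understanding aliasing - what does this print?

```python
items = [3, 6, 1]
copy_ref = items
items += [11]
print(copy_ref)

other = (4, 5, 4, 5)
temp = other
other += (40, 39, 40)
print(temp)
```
[3, 6, 1, 11]
(4, 5, 4, 5)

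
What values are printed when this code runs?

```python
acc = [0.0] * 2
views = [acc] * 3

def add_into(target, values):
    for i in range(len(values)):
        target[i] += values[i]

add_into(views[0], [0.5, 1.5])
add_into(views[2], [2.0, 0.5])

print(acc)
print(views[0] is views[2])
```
[2.5, 2.0]
True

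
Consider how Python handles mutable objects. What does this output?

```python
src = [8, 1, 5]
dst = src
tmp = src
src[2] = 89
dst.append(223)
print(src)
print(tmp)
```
[8, 1, 89, 223]
[8, 1, 89, 223]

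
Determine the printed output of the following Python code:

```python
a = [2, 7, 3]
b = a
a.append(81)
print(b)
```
[2, 7, 3, 81]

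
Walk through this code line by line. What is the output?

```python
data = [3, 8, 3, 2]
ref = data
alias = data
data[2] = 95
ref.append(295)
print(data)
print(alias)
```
[3, 8, 95, 2, 295]
[3, 8, 95, 2, 295]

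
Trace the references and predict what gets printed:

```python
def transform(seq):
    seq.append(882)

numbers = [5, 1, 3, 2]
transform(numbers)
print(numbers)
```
[5, 1, 3, 2, 882]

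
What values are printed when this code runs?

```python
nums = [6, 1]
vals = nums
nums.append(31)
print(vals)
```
[6, 1, 31]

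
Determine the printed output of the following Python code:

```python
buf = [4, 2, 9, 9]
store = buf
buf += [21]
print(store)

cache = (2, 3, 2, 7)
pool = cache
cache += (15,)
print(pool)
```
[4, 2, 9, 9, 21]
(2, 3, 2, 7)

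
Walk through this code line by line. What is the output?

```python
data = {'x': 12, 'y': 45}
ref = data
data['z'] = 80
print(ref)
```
{'x': 12, 'y': 45, 'z': 80}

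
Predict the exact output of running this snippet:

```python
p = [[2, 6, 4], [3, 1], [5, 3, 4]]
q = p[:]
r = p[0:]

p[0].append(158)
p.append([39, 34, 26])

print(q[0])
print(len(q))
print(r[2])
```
[2, 6, 4, 158]
3
[5, 3, 4]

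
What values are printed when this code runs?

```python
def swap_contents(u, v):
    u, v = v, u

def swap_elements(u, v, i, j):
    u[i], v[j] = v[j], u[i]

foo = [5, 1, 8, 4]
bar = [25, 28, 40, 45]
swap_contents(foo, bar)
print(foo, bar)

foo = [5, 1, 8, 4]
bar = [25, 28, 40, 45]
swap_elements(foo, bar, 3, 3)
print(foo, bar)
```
[5, 1, 8, 4] [25, 28, 40, 45]
[5, 1, 8, 45] [25, 28, 40, 4]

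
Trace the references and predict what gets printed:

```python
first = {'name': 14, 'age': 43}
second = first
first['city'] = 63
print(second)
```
{'name': 14, 'age': 43, 'city': 63}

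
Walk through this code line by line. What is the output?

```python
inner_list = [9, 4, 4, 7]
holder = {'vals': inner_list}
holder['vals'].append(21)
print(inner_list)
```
[9, 4, 4, 7, 21]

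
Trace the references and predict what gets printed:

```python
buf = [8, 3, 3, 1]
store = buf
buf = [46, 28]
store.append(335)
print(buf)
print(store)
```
[46, 28]
[8, 3, 3, 1, 335]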